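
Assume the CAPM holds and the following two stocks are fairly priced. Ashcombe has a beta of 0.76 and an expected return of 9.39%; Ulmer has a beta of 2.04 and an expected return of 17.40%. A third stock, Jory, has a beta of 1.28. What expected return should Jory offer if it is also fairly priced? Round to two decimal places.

12.64%

MRP (SML slope) = (17.40% − 9.39%) / (2.04 − 0.76) = 8.01% / 1.28 = 6.2578%
R_f (intercept) = 9.39% − 0.76 × 6.2578% = 4.6341%
E(R_Jory) = R_f + β × MRP = 4.6341% + 1.28 × 6.2578% = 12.64%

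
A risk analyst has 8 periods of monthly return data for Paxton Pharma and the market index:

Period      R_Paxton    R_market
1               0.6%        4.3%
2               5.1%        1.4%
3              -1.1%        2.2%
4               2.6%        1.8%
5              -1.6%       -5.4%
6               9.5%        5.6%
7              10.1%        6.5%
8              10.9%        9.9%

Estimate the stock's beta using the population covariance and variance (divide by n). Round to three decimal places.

Mean R_i = (0.6 + 5.1 − 1.1 + 2.6 − 1.6 + 9.5 + 10.1 + 10.9) / 8 = 4.5125%
Mean R_m = (4.3 + 1.4 + 2.2 + 1.8 − 5.4 + 5.6 + 6.5 + 9.9) / 8 = 3.2875%
Σ(R_i − R̄_i)(R_m − R̄_m) = 128.7013  ⇒  Cov = 128.7013 / 8 = 16.0877
Σ(R_m − R̄_m)² = 142.8488  ⇒  Var(R_m) = 142.8488 / 8 = 17.8561
β = Cov / Var(R_m) = 16.0877 / 17.8561 = 0.9010

0.901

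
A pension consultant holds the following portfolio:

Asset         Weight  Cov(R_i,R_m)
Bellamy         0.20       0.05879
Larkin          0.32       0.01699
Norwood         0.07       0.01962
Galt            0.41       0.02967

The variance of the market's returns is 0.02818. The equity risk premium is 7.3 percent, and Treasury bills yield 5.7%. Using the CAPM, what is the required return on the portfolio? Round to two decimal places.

β_Bellamy = 0.05879 / 0.02818 = 2.0862
β_Larkin = 0.01699 / 0.02818 = 0.6029
β_Norwood = 0.01962 / 0.02818 = 0.6962
β_Galt = 0.02967 / 0.02818 = 1.0529
β_P = Σ w_i β_i = 0.20×2.0862 + 0.32×0.6029 + 0.07×0.6962 + 0.41×1.0529 = 1.0906
E(R_P) = R_f + β_P × MRP = 5.7% + 1.0906 × 7.3% = 13.66%

13.66%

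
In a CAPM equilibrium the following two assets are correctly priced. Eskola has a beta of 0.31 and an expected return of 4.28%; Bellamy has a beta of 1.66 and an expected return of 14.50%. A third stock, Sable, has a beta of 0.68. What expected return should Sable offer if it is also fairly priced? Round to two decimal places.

MRP (SML slope) = (14.50% − 4.28%) / (1.66 − 0.31) = 10.22% / 1.35 = 7.5704%
R_f (intercept) = 4.28% − 0.31 × 7.5704% = 1.9332%
E(R_Sable) = R_f + β × MRP = 1.9332% + 0.68 × 7.5704% = 7.08%

7.08%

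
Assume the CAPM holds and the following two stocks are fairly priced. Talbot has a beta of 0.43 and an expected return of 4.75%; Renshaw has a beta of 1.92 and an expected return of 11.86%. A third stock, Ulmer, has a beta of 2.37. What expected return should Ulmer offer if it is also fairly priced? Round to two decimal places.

MRP (SML slope) = (11.86% − 4.75%) / (1.92 − 0.43) = 7.11% / 1.49 = 4.7718%
R_f (intercept) = 4.75% − 0.43 × 4.7718% = 2.6981%
E(R_Ulmer) = R_f + β × MRP = 2.6981% + 2.37 × 4.7718% = 14.01%

14.01%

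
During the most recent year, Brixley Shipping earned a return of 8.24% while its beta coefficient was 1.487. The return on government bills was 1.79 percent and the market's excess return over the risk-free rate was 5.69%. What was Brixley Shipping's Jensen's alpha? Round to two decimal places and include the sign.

-2.01%

CAPM benchmark = R_f + β(R_m − R_f) = 1.79% + 1.487 × 5.69% = 10.25103%
α = actual − benchmark = 8.24% − 10.25103% = -2.01%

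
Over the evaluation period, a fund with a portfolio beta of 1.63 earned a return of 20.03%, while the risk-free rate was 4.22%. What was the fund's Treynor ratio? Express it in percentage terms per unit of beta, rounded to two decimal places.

Treynor = (R_P − R_f) / β_P = (20.03% − 4.22%) / 1.6300 = 15.81% / 1.6300 = 9.70%

9.70%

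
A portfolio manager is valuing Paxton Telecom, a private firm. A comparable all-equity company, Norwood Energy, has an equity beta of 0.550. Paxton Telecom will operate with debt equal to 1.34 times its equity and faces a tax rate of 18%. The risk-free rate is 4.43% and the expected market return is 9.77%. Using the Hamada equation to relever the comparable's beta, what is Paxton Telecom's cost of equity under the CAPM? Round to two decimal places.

β_L = β_U × [1 + (1 − t)(D/E)] = 0.550 × [1 + (1 − 0.18) × 1.34]
    = 0.550 × [1 + 0.82 × 1.34] = 0.550 × 2.0988 = 1.1543
MRP = 9.77% − 4.43% = 5.34%
E(R) = R_f + β_L × MRP = 4.43% + 1.1543 × 5.34% = 10.59%

10.59%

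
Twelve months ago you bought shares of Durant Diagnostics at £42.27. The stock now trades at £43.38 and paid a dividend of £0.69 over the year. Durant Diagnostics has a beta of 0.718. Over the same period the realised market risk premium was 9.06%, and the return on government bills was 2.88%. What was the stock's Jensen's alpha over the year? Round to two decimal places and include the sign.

-5.13%

Realised HPR = (P1 + D1 − P0) / P0 = (43.38 + 0.69 − 42.27) / 42.27 = 1.80 / 42.27 = 4.2583%
CAPM required = R_f + β·MRP = 2.88% + 0.718 × 9.06% = 9.38508%
α = realised − required = 4.2583% − 9.38508% = -5.13%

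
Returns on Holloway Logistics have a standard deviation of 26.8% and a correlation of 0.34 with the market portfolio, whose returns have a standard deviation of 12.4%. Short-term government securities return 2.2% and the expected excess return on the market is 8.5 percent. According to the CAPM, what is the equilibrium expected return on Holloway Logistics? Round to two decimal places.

8.45%

β = ρ × σ_i / σ_m = 0.34 × 26.8% / 12.4% = 0.7348
E(R) = 2.2% + 0.7348 × 8.5% = 8.45%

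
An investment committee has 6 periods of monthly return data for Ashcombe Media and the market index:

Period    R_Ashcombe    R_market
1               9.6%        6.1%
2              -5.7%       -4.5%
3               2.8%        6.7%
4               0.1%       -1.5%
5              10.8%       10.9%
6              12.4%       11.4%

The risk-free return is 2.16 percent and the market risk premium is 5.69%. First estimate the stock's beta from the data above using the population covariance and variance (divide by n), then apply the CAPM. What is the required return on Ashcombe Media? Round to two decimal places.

Mean R_i = (9.6 − 5.7 + 2.8 + 0.1 + 10.8 + 12.4) / 6 = 5.0000%
Mean R_m = (6.1 − 4.5 + 6.7 − 1.5 + 10.9 + 11.4) / 6 = 4.8500%
Σ(R_i − R̄_i)(R_m − R̄_m) = 216.4000  ⇒  Cov = 216.4000 / 6 = 36.0667
Σ(R_m − R̄_m)² = 212.2350  ⇒  Var(R_m) = 212.2350 / 6 = 35.3725
β = Cov / Var(R_m) = 36.0667 / 35.3725 = 1.0196
E(R) = R_f + β × MRP = 2.16% + 1.0196 × 5.69% = 7.96%

7.96%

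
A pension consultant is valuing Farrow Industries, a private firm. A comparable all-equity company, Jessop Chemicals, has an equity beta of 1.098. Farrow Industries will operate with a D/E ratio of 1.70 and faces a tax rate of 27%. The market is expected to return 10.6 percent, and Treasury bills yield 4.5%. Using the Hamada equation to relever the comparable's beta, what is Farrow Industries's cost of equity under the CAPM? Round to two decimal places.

β_L = β_U × [1 + (1 − t)(D/E)] = 1.098 × [1 + (1 − 0.27) × 1.70]
    = 1.098 × [1 + 0.73 × 1.70] = 1.098 × 2.2410 = 2.4606
MRP = 10.6% − 4.5% = 6.10%
E(R) = R_f + β_L × MRP = 4.5% + 2.4606 × 6.1% = 19.51%

19.51%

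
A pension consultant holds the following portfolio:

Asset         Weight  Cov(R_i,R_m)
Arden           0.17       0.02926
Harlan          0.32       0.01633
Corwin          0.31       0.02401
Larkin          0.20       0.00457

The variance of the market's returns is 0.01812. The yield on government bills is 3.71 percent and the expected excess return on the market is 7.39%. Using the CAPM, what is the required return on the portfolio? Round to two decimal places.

11.28%

β_Arden = 0.02926 / 0.01812 = 1.6148
β_Harlan = 0.01633 / 0.01812 = 0.9012
β_Corwin = 0.02401 / 0.01812 = 1.3251
β_Larkin = 0.00457 / 0.01812 = 0.2522
β_P = Σ w_i β_i = 0.17×1.6148 + 0.32×0.9012 + 0.31×1.3251 + 0.20×0.2522 = 1.0241
E(R_P) = R_f + β_P × MRP = 3.71% + 1.0241 × 7.39% = 11.28%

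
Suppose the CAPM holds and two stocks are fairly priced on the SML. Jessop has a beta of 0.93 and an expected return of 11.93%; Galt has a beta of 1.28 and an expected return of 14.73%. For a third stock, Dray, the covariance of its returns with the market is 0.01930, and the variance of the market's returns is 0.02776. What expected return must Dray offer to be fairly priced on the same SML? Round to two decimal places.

10.05%

MRP = (14.73% − 11.93%) / (1.28 − 0.93) = 8.0000%
R_f = 11.93% − 0.93 × 8.0000% = 4.4900%
β_Dray = Cov / Var(R_m) = 0.01930 / 0.02776 = 0.6952
E(R_Dray) = R_f + β × MRP = 4.4900% + 0.6952 × 8.0000% = 10.05%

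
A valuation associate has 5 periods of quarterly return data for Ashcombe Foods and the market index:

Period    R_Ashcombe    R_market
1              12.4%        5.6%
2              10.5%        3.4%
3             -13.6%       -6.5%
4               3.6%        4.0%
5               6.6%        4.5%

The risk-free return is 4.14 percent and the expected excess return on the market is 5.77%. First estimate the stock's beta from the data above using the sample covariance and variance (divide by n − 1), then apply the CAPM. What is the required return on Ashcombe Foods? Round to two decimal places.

15.70%

Mean R_i = (12.4 + 10.5 − 13.6 + 3.6 + 6.6) / 5 = 3.9000%
Mean R_m = (5.6 + 3.4 − 6.5 + 4.0 + 4.5) / 5 = 2.2000%
Σ(R_i − R̄_i)(R_m − R̄_m) = 194.7400  ⇒  Cov = 194.7400 / 4 = 48.6850
Σ(R_m − R̄_m)² = 97.2200  ⇒  Var(R_m) = 97.2200 / 4 = 24.3050
β = Cov / Var(R_m) = 48.6850 / 24.3050 = 2.0031
E(R) = R_f + β × MRP = 4.14% + 2.0031 × 5.77% = 15.70%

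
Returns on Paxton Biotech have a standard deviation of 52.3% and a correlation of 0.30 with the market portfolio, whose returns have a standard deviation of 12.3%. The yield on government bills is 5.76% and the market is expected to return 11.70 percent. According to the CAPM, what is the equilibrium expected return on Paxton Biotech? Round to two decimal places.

β = ρ × σ_i / σ_m = 0.30 × 52.3% / 12.3% = 1.2756
MRP = 11.70% − 5.76% = 5.94%
E(R) = 5.76% + 1.2756 × 5.94% = 13.34%

13.34%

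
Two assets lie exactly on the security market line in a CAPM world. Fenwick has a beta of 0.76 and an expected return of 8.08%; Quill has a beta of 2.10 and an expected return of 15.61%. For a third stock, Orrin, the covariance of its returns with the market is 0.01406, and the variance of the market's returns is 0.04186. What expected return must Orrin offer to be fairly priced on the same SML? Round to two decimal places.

MRP = (15.61% − 8.08%) / (2.10 − 0.76) = 5.6194%
R_f = 8.08% − 0.76 × 5.6194% = 3.8093%
β_Orrin = Cov / Var(R_m) = 0.01406 / 0.04186 = 0.3359
E(R_Orrin) = R_f + β × MRP = 3.8093% + 0.3359 × 5.6194% = 5.70%

5.70%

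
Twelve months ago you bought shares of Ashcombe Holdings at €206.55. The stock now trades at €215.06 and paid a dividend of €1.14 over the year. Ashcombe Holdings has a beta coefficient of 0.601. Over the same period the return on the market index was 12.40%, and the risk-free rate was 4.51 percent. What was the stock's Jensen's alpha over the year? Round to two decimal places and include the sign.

Realised HPR = (P1 + D1 − P0) / P0 = (215.06 + 1.14 − 206.55) / 206.55 = 9.65 / 206.55 = 4.6720%
MRP = 12.40% − 4.51% = 7.89%
CAPM required = R_f + β·MRP = 4.51% + 0.601 × 7.89% = 9.25189%
α = realised − required = 4.6720% − 9.25189% = -4.58%

-4.58%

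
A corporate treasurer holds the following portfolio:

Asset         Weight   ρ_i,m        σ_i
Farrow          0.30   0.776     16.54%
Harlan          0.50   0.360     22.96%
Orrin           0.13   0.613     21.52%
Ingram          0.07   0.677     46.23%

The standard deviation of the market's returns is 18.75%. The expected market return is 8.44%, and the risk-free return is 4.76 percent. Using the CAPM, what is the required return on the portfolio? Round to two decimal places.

7.09%

β_Farrow = 0.776 × 16.54% / 18.75% = 0.6845
β_Harlan = 0.360 × 22.96% / 18.75% = 0.4408
β_Orrin = 0.613 × 21.52% / 18.75% = 0.7036
β_Ingram = 0.677 × 46.23% / 18.75% = 1.6692
β_P = Σ w_i β_i = 0.30×0.6845 + 0.50×0.4408 + 0.13×0.7036 + 0.07×1.6692 = 0.6341
MRP = 8.44% − 4.76% = 3.68%
E(R_P) = R_f + β_P × MRP = 4.76% + 0.6341 × 3.68% = 7.09%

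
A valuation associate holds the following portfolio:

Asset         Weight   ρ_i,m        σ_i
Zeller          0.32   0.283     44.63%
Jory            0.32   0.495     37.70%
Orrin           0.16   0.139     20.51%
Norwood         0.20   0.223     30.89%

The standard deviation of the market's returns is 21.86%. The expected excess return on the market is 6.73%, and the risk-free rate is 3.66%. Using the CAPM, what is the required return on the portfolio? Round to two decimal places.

7.31%

β_Zeller = 0.283 × 44.63% / 21.86% = 0.5778
β_Jory = 0.495 × 37.70% / 21.86% = 0.8537
β_Orrin = 0.139 × 20.51% / 21.86% = 0.1304
β_Norwood = 0.223 × 30.89% / 21.86% = 0.3151
β_P = Σ w_i β_i = 0.32×0.5778 + 0.32×0.8537 + 0.16×0.1304 + 0.20×0.3151 = 0.5420
E(R_P) = R_f + β_P × MRP = 3.66% + 0.5420 × 6.73% = 7.31%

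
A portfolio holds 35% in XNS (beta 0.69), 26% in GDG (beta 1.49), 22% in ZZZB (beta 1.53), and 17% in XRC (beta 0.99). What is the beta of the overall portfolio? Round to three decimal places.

1.134

β_P = Σ w_i β_i = 0.35×0.69 + 0.26×1.49 + 0.22×1.53 + 0.17×0.99 = 1.1338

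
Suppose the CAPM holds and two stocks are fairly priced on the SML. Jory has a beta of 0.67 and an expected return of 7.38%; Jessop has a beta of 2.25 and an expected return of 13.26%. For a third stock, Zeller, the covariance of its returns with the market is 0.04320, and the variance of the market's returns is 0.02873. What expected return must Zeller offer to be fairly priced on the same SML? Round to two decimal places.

10.48%

MRP = (13.26% − 7.38%) / (2.25 − 0.67) = 3.7215%
R_f = 7.38% − 0.67 × 3.7215% = 4.8866%
β_Zeller = Cov / Var(R_m) = 0.04320 / 0.02873 = 1.5037
E(R_Zeller) = R_f + β × MRP = 4.8866% + 1.5037 × 3.7215% = 10.48%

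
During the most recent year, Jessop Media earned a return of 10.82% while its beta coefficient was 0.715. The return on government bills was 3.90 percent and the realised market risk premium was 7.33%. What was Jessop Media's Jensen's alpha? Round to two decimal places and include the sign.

+1.68%

CAPM benchmark = R_f + β(R_m − R_f) = 3.90% + 0.715 × 7.33% = 9.14095%
α = actual − benchmark = 10.82% − 9.14095% = +1.68%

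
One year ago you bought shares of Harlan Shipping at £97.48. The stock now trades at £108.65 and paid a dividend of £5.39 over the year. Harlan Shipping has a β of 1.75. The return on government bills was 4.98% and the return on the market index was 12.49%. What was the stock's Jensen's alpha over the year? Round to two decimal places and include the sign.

-1.13%

Realised HPR = (P1 + D1 − P0) / P0 = (108.65 + 5.39 − 97.48) / 97.48 = 16.56 / 97.48 = 16.9881%
MRP = 12.49% − 4.98% = 7.51%
CAPM required = R_f + β·MRP = 4.98% + 1.75 × 7.51% = 18.1225%
α = realised − required = 16.9881% − 18.1225% = -1.13%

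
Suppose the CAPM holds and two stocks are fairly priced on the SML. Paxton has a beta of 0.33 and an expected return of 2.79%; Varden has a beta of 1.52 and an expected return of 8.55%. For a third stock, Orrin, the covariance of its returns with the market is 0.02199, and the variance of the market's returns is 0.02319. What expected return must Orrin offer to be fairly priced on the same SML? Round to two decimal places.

5.78%

MRP = (8.55% − 2.79%) / (1.52 − 0.33) = 4.8403%
R_f = 2.79% − 0.33 × 4.8403% = 1.1927%
β_Orrin = Cov / Var(R_m) = 0.02199 / 0.02319 = 0.9483
E(R_Orrin) = R_f + β × MRP = 1.1927% + 0.9483 × 4.8403% = 5.78%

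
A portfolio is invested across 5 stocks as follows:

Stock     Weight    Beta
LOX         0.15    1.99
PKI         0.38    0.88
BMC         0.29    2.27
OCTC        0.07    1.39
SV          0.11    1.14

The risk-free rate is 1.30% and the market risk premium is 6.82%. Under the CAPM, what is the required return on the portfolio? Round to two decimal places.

11.62%

β_P = Σ w_i β_i = 0.15×1.99 + 0.38×0.88 + 0.29×2.27 + 0.07×1.39 + 0.11×1.14 = 1.5139
E(R_P) = R_f + β_P × MRP = 1.30% + 1.5139 × 6.82% = 11.62%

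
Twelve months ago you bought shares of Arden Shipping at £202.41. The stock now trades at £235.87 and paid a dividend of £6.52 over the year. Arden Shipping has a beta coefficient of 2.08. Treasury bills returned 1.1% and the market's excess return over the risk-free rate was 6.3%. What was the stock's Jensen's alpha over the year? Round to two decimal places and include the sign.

Realised HPR = (P1 + D1 − P0) / P0 = (235.87 + 6.52 − 202.41) / 202.41 = 39.98 / 202.41 = 19.7520%
CAPM required = R_f + β·MRP = 1.1% + 2.08 × 6.3% = 14.2040%
α = realised − required = 19.7520% − 14.2040% = +5.55%

+5.55%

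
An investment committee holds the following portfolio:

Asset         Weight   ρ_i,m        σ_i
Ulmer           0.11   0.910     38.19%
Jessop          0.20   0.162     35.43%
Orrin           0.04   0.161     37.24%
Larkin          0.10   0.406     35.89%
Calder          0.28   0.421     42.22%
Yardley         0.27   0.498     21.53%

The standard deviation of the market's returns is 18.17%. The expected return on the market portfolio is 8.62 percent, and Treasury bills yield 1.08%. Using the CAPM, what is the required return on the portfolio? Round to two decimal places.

β_Ulmer = 0.910 × 38.19% / 18.17% = 1.9127
β_Jessop = 0.162 × 35.43% / 18.17% = 0.3159
β_Orrin = 0.161 × 37.24% / 18.17% = 0.3300
β_Larkin = 0.406 × 35.89% / 18.17% = 0.8019
β_Calder = 0.421 × 42.22% / 18.17% = 0.9782
β_Yardley = 0.498 × 21.53% / 18.17% = 0.5901
β_P = Σ w_i β_i = 0.11×1.9127 + 0.20×0.3159 + 0.04×0.3300 + 0.10×0.8019 + 0.28×0.9782 + 0.27×0.5901 = 0.8002
MRP = 8.62% − 1.08% = 7.54%
E(R_P) = R_f + β_P × MRP = 1.08% + 0.8002 × 7.54% = 7.11%

7.11%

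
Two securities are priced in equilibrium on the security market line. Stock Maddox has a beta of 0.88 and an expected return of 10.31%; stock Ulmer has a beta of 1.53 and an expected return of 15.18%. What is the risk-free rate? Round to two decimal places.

3.72%

Both satisfy E(R) = R_f + β·MRP, so the slope of the SML is
MRP = (15.18% − 10.31%) / (1.53 − 0.88) = 4.87% / 0.65 = 7.4923%
R_f = E(R_Maddox) − β_Maddox·MRP = 10.31% − 0.88 × 7.4923% = 3.7168%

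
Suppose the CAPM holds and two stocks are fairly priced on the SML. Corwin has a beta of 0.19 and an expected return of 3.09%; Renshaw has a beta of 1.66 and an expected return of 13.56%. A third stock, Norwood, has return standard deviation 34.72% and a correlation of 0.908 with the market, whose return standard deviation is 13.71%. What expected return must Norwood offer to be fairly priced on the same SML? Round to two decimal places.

MRP = (13.56% − 3.09%) / (1.66 − 0.19) = 7.1224%
R_f = 3.09% − 0.19 × 7.1224% = 1.7367%
β_Norwood = ρ·σ_i/σ_m = 0.908 × 34.72 / 13.71 = 2.2995
E(R_Norwood) = R_f + β × MRP = 1.7367% + 2.2995 × 7.1224% = 18.11%

18.11%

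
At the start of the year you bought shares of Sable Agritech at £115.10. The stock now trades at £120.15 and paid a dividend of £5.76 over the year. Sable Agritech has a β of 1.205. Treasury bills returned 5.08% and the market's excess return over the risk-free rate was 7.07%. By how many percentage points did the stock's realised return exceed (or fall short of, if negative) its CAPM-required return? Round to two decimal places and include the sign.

Realised HPR = (P1 + D1 − P0) / P0 = (120.15 + 5.76 − 115.10) / 115.10 = 10.81 / 115.10 = 9.3918%
CAPM required = R_f + β·MRP = 5.08% + 1.205 × 7.07% = 13.59935%
α = realised − required = 9.3918% − 13.59935% = -4.21%

-4.21%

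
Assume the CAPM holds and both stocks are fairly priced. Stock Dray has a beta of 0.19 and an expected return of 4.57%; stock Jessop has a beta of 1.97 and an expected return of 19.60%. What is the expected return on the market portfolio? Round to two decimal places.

11.41%

Both satisfy E(R) = R_f + β·MRP, so the slope of the SML is
MRP = (19.60% − 4.57%) / (1.97 − 0.19) = 15.03% / 1.78 = 8.4438%
R_f = E(R_Dray) − β_Dray·MRP = 4.57% − 0.19 × 8.4438% = 2.9657%
E(R_m) = R_f + MRP = 2.9657% + 8.4438% = 11.41%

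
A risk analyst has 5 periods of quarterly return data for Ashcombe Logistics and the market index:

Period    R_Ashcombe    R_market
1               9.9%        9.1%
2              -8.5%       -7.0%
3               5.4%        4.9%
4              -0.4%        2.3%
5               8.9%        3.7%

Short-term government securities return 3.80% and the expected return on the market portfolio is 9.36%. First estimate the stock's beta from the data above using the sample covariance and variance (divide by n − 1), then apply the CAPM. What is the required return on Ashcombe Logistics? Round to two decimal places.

10.44%

Mean R_i = (9.9 − 8.5 + 5.4 − 0.4 + 8.9) / 5 = 3.0600%
Mean R_m = (9.1 − 7.0 + 4.9 + 2.3 + 3.7) / 5 = 2.6000%
Σ(R_i − R̄_i)(R_m − R̄_m) = 168.2800  ⇒  Cov = 168.2800 / 4 = 42.0700
Σ(R_m − R̄_m)² = 141.0000  ⇒  Var(R_m) = 141.0000 / 4 = 35.2500
β = Cov / Var(R_m) = 42.0700 / 35.2500 = 1.1935
MRP = 9.36% − 3.80% = 5.56%
E(R) = R_f + β × MRP = 3.80% + 1.1935 × 5.56% = 10.44%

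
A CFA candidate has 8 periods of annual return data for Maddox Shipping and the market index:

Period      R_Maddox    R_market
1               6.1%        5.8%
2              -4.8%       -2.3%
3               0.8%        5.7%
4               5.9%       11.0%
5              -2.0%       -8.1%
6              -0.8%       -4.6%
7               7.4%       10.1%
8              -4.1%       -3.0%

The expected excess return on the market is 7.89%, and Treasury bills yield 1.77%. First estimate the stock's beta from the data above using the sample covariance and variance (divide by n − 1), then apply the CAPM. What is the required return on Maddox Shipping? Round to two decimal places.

6.27%

Mean R_i = (6.1 − 4.8 + 0.8 + 5.9 − 2.0 − 0.8 + 7.4 − 4.1) / 8 = 1.0625%
Mean R_m = (5.8 − 2.3 + 5.7 + 11.0 − 8.1 − 4.6 + 10.1 − 3.0) / 8 = 1.8250%
Σ(R_i − R̄_i)(R_m − R̄_m) = 207.2875  ⇒  Cov = 207.2875 / 7 = 29.6125
Σ(R_m − R̄_m)² = 363.5550  ⇒  Var(R_m) = 363.5550 / 7 = 51.9364
β = Cov / Var(R_m) = 29.6125 / 51.9364 = 0.5702
E(R) = R_f + β × MRP = 1.77% + 0.5702 × 7.89% = 6.27%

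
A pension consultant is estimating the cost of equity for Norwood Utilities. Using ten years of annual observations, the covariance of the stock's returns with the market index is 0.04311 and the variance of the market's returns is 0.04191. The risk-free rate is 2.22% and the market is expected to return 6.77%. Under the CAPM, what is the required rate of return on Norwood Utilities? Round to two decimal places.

β = Cov(R_i, R_m) / Var(R_m) = 0.04311 / 0.04191 = 1.0286
MRP = 6.77% − 2.22% = 4.55%
E(R) = R_f + β × MRP = 2.22% + 1.0286 × 4.55% = 6.90%

6.90%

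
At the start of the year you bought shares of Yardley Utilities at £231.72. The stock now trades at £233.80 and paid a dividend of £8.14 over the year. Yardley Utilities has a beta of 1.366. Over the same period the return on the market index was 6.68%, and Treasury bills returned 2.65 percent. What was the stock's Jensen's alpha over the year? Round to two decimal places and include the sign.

-3.74%

Realised HPR = (P1 + D1 − P0) / P0 = (233.80 + 8.14 − 231.72) / 231.72 = 10.22 / 231.72 = 4.4105%
MRP = 6.68% − 2.65% = 4.03%
CAPM required = R_f + β·MRP = 2.65% + 1.366 × 4.03% = 8.15498%
α = realised − required = 4.4105% − 8.15498% = -3.74%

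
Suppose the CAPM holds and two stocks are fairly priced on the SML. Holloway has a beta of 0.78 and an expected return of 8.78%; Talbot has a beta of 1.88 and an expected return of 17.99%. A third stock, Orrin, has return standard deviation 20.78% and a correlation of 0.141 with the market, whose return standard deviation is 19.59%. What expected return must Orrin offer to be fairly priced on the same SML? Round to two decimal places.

MRP = (17.99% − 8.78%) / (1.88 − 0.78) = 8.3727%
R_f = 8.78% − 0.78 × 8.3727% = 2.2493%
β_Orrin = ρ·σ_i/σ_m = 0.141 × 20.78 / 19.59 = 0.1496
E(R_Orrin) = R_f + β × MRP = 2.2493% + 0.1496 × 8.3727% = 3.50%

3.50%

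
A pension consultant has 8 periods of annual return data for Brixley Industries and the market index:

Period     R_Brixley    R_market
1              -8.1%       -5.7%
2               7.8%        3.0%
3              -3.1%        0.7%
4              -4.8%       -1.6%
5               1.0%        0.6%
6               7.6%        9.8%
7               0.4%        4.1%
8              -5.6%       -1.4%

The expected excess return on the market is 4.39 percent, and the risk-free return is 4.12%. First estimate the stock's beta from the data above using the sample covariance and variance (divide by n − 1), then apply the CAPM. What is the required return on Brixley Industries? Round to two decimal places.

9.01%

Mean R_i = (-8.1 + 7.8 − 3.1 − 4.8 + 1.0 + 7.6 + 0.4 − 5.6) / 8 = -0.6000%
Mean R_m = (-5.7 + 3.0 + 0.7 − 1.6 + 0.6 + 9.8 + 4.1 − 1.4) / 8 = 1.1875%
Σ(R_i − R̄_i)(R_m − R̄_m) = 165.3400  ⇒  Cov = 165.3400 / 7 = 23.6200
Σ(R_m − R̄_m)² = 148.4288  ⇒  Var(R_m) = 148.4288 / 7 = 21.2041
β = Cov / Var(R_m) = 23.6200 / 21.2041 = 1.1139
E(R) = R_f + β × MRP = 4.12% + 1.1139 × 4.39% = 9.01%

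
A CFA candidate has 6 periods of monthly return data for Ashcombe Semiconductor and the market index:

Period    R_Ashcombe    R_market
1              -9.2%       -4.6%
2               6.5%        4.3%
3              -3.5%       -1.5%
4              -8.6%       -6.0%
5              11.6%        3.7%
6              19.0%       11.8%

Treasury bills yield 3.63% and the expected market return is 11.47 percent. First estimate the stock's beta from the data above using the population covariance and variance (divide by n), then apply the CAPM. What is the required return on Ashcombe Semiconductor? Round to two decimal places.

16.90%

Mean R_i = (-9.2 + 6.5 − 3.5 − 8.6 + 11.6 + 19.0) / 6 = 2.6333%
Mean R_m = (-4.6 + 4.3 − 1.5 − 6.0 + 3.7 + 11.8) / 6 = 1.2833%
Σ(R_i − R̄_i)(R_m − R̄_m) = 373.9633  ⇒  Cov = 373.9633 / 6 = 62.3272
Σ(R_m − R̄_m)² = 220.9483  ⇒  Var(R_m) = 220.9483 / 6 = 36.8247
β = Cov / Var(R_m) = 62.3272 / 36.8247 = 1.6925
MRP = 11.47% − 3.63% = 7.84%
E(R) = R_f + β × MRP = 3.63% + 1.6925 × 7.84% = 16.90%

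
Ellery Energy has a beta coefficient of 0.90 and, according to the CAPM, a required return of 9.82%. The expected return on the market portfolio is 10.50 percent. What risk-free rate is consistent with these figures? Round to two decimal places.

E(R) = R_f + β(E(R_m) − R_f) = R_f(1 − β) + β·E(R_m)
9.82% = R_f × (1 − 0.90) + 0.90 × 10.50%
9.82% = R_f × 0.10 + 9.4500%
R_f = (9.82% − 9.4500%) / 0.10 = 3.70%

3.70%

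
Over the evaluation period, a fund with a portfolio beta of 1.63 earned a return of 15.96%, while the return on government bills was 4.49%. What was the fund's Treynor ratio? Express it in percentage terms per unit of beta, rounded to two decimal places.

Treynor = (R_P − R_f) / β_P = (15.96% − 4.49%) / 1.6300 = 11.47% / 1.6300 = 7.04%

7.04%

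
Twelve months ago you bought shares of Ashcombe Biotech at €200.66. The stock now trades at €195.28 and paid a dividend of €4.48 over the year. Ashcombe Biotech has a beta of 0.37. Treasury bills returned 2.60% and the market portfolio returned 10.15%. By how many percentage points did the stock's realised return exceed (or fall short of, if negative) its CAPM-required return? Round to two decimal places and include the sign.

Realised HPR = (P1 + D1 − P0) / P0 = (195.28 + 4.48 − 200.66) / 200.66 = -0.90 / 200.66 = -0.4485%
MRP = 10.15% − 2.60% = 7.55%
CAPM required = R_f + β·MRP = 2.60% + 0.37 × 7.55% = 5.3935%
α = realised − required = -0.4485% − 5.3935% = -5.84%

-5.84%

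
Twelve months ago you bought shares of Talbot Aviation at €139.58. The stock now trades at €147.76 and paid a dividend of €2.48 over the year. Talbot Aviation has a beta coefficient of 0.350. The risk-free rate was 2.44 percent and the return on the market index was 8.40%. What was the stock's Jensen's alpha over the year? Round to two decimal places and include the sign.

+3.11%

Realised HPR = (P1 + D1 − P0) / P0 = (147.76 + 2.48 − 139.58) / 139.58 = 10.66 / 139.58 = 7.6372%
MRP = 8.40% − 2.44% = 5.96%
CAPM required = R_f + β·MRP = 2.44% + 0.350 × 5.96% = 4.52600%
α = realised − required = 7.6372% − 4.52600% = +3.11%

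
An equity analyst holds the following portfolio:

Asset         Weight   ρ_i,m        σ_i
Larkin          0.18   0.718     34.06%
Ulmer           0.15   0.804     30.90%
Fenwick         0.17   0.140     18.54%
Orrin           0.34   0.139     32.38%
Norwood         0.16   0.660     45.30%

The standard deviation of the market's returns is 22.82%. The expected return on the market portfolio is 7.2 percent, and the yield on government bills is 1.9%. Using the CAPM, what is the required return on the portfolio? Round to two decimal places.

5.36%

β_Larkin = 0.718 × 34.06% / 22.82% = 1.0717
β_Ulmer = 0.804 × 30.90% / 22.82% = 1.0887
β_Fenwick = 0.140 × 18.54% / 22.82% = 0.1137
β_Orrin = 0.139 × 32.38% / 22.82% = 0.1972
β_Norwood = 0.660 × 45.30% / 22.82% = 1.3102
β_P = Σ w_i β_i = 0.18×1.0717 + 0.15×1.0887 + 0.17×0.1137 + 0.34×0.1972 + 0.16×1.3102 = 0.6522
MRP = 7.2% − 1.9% = 5.30%
E(R_P) = R_f + β_P × MRP = 1.9% + 0.6522 × 5.3% = 5.36%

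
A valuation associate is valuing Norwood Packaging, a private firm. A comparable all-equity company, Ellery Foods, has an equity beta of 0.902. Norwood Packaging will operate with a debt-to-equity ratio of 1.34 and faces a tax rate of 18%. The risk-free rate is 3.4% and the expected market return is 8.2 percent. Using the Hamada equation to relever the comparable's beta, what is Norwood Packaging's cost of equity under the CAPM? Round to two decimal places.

β_L = β_U × [1 + (1 − t)(D/E)] = 0.902 × [1 + (1 − 0.18) × 1.34]
    = 0.902 × [1 + 0.82 × 1.34] = 0.902 × 2.0988 = 1.8931
MRP = 8.2% − 3.4% = 4.80%
E(R) = R_f + β_L × MRP = 3.4% + 1.8931 × 4.8% = 12.49%

12.49%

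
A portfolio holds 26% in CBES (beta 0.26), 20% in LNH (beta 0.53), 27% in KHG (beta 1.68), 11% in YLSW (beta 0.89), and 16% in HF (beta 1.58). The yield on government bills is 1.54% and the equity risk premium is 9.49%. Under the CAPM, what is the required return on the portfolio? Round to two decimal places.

10.82%

β_P = Σ w_i β_i = 0.26×0.26 + 0.20×0.53 + 0.27×1.68 + 0.11×0.89 + 0.16×1.58 = 0.9779
E(R_P) = R_f + β_P × MRP = 1.54% + 0.9779 × 9.49% = 10.82%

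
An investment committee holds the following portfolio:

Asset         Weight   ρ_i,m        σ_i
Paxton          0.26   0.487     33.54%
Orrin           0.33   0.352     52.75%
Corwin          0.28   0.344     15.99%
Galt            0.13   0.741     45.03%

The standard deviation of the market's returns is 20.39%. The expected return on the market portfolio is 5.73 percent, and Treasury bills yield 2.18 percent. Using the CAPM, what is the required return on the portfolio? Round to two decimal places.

β_Paxton = 0.487 × 33.54% / 20.39% = 0.8011
β_Orrin = 0.352 × 52.75% / 20.39% = 0.9106
β_Corwin = 0.344 × 15.99% / 20.39% = 0.2698
β_Galt = 0.741 × 45.03% / 20.39% = 1.6365
β_P = Σ w_i β_i = 0.26×0.8011 + 0.33×0.9106 + 0.28×0.2698 + 0.13×1.6365 = 0.7971
MRP = 5.73% − 2.18% = 3.55%
E(R_P) = R_f + β_P × MRP = 2.18% + 0.7971 × 3.55% = 5.01%

5.01%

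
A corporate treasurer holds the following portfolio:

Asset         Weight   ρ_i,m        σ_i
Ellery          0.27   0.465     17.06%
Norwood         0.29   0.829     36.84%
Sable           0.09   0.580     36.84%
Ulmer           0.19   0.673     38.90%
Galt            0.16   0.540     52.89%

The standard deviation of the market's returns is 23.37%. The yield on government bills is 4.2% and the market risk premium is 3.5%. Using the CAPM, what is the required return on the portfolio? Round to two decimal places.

β_Ellery = 0.465 × 17.06% / 23.37% = 0.3394
β_Norwood = 0.829 × 36.84% / 23.37% = 1.3068
β_Sable = 0.580 × 36.84% / 23.37% = 0.9143
β_Ulmer = 0.673 × 38.90% / 23.37% = 1.1202
β_Galt = 0.540 × 52.89% / 23.37% = 1.2221
β_P = Σ w_i β_i = 0.27×0.3394 + 0.29×1.3068 + 0.09×0.9143 + 0.19×1.1202 + 0.16×1.2221 = 0.9613
E(R_P) = R_f + β_P × MRP = 4.2% + 0.9613 × 3.5% = 7.56%

7.56%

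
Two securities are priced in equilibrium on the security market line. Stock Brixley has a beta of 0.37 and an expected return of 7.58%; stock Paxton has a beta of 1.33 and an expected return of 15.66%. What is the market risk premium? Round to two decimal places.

Both satisfy E(R) = R_f + β·MRP, so the slope of the SML is
MRP = (15.66% − 7.58%) / (1.33 − 0.37) = 8.08% / 0.96 = 8.4167%

8.42%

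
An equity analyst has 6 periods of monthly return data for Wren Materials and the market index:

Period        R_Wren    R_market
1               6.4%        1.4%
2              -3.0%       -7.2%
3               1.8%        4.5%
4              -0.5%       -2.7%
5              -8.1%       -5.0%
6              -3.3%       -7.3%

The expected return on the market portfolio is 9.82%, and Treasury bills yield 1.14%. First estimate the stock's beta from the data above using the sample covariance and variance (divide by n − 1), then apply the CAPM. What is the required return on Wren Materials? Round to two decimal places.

7.64%

Mean R_i = (6.4 − 3.0 + 1.8 − 0.5 − 8.1 − 3.3) / 6 = -1.1167%
Mean R_m = (1.4 − 7.2 + 4.5 − 2.7 − 5.0 − 7.3) / 6 = -2.7167%
Σ(R_i − R̄_i)(R_m − R̄_m) = 86.3983  ⇒  Cov = 86.3983 / 5 = 17.2797
Σ(R_m − R̄_m)² = 115.3483  ⇒  Var(R_m) = 115.3483 / 5 = 23.0697
β = Cov / Var(R_m) = 17.2797 / 23.0697 = 0.7490
MRP = 9.82% − 1.14% = 8.68%
E(R) = R_f + β × MRP = 1.14% + 0.7490 × 8.68% = 7.64%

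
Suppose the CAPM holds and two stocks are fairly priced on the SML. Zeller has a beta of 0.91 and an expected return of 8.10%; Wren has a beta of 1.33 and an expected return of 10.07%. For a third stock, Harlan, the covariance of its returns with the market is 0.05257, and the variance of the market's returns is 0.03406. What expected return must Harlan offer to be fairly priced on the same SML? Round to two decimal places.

MRP = (10.07% − 8.10%) / (1.33 − 0.91) = 4.6905%
R_f = 8.10% − 0.91 × 4.6905% = 3.8316%
β_Harlan = Cov / Var(R_m) = 0.05257 / 0.03406 = 1.5435
E(R_Harlan) = R_f + β × MRP = 3.8316% + 1.5435 × 4.6905% = 11.07%

11.07%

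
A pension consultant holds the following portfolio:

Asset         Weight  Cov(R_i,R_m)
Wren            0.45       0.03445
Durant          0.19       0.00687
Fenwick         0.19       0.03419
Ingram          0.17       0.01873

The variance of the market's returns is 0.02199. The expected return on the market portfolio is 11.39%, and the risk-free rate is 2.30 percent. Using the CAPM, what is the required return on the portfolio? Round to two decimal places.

13.25%

β_Wren = 0.03445 / 0.02199 = 1.5666
β_Durant = 0.00687 / 0.02199 = 0.3124
β_Fenwick = 0.03419 / 0.02199 = 1.5548
β_Ingram = 0.01873 / 0.02199 = 0.8518
β_P = Σ w_i β_i = 0.45×1.5666 + 0.19×0.3124 + 0.19×1.5548 + 0.17×0.8518 = 1.2045
MRP = 11.39% − 2.30% = 9.09%
E(R_P) = R_f + β_P × MRP = 2.30% + 1.2045 × 9.09% = 13.25%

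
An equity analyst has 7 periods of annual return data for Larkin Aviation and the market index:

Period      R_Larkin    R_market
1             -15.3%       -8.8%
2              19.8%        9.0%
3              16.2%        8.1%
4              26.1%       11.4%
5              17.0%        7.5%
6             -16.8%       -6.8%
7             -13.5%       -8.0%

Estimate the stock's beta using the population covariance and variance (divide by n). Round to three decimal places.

Mean R_i = (-15.3 + 19.8 + 16.2 + 26.1 + 17.0 − 16.8 − 13.5) / 7 = 4.7857%
Mean R_m = (-8.8 + 9.0 + 8.1 + 11.4 + 7.5 − 6.8 − 8.0) / 7 = 1.7714%
Σ(R_i − R̄_i)(R_m − R̄_m) = 1031.9971  ⇒  Cov = 1031.9971 / 7 = 147.4282
Σ(R_m − R̄_m)² = 498.5343  ⇒  Var(R_m) = 498.5343 / 7 = 71.2192
β = Cov / Var(R_m) = 147.4282 / 71.2192 = 2.0701

2.070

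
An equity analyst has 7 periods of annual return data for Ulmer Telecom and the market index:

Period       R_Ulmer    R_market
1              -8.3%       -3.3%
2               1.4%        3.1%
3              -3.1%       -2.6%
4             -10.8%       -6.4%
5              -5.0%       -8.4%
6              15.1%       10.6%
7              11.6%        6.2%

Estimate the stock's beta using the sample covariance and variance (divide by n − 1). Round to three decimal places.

1.323

Mean R_i = (-8.3 + 1.4 − 3.1 − 10.8 − 5.0 + 15.1 + 11.6) / 7 = 0.1286%
Mean R_m = (-3.3 + 3.1 − 2.6 − 6.4 − 8.4 + 10.6 + 6.2) / 7 = -0.1143%
Σ(R_i − R̄_i)(R_m − R̄_m) = 382.9929  ⇒  Cov = 382.9929 / 6 = 63.8322
Σ(R_m − R̄_m)² = 289.4886  ⇒  Var(R_m) = 289.4886 / 6 = 48.2481
β = Cov / Var(R_m) = 63.8322 / 48.2481 = 1.3230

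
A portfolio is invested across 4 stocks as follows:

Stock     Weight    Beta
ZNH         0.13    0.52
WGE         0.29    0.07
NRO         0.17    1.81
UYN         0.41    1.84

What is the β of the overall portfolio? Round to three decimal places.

β_P = Σ w_i β_i = 0.13×0.52 + 0.29×0.07 + 0.17×1.81 + 0.41×1.84 = 1.1500

1.150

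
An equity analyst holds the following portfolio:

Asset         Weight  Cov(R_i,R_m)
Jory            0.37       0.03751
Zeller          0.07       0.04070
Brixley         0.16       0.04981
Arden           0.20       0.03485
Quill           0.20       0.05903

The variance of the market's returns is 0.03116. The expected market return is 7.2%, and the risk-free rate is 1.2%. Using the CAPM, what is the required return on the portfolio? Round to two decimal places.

β_Jory = 0.03751 / 0.03116 = 1.2038
β_Zeller = 0.04070 / 0.03116 = 1.3062
β_Brixley = 0.04981 / 0.03116 = 1.5985
β_Arden = 0.03485 / 0.03116 = 1.1184
β_Quill = 0.05903 / 0.03116 = 1.8944
β_P = Σ w_i β_i = 0.37×1.2038 + 0.07×1.3062 + 0.16×1.5985 + 0.20×1.1184 + 0.20×1.8944 = 1.3952
MRP = 7.2% − 1.2% = 6.00%
E(R_P) = R_f + β_P × MRP = 1.2% + 1.3952 × 6.0% = 9.57%

9.57%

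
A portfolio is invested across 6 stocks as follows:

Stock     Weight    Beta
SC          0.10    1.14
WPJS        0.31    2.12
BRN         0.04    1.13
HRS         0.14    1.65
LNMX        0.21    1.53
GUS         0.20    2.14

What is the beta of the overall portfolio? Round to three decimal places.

β_P = Σ w_i β_i = 0.10×1.14 + 0.31×2.12 + 0.04×1.13 + 0.14×1.65 + 0.21×1.53 + 0.20×2.14 = 1.7967

1.797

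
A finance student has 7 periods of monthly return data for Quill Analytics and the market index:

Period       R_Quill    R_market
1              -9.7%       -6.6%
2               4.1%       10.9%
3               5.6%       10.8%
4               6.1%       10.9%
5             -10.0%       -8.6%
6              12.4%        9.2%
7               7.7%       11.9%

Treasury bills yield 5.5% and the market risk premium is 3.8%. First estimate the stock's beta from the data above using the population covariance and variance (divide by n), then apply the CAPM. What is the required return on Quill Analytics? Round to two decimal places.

8.92%

Mean R_i = (-9.7 + 4.1 + 5.6 + 6.1 − 10.0 + 12.4 + 7.7) / 7 = 2.3143%
Mean R_m = (-6.6 + 10.9 + 10.8 + 10.9 − 8.6 + 9.2 + 11.9) / 7 = 5.5000%
Σ(R_i − R̄_i)(R_m − R̄_m) = 438.2900  ⇒  Cov = 438.2900 / 7 = 62.6129
Σ(R_m − R̄_m)² = 486.2800  ⇒  Var(R_m) = 486.2800 / 7 = 69.4686
β = Cov / Var(R_m) = 62.6129 / 69.4686 = 0.9013
E(R) = R_f + β × MRP = 5.5% + 0.9013 × 3.8% = 8.92%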